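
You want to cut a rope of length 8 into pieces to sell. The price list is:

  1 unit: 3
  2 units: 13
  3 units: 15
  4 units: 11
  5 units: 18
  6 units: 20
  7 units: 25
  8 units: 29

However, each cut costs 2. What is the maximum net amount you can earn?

46

Build v[k] bottom-up: v[k] = max over allowed piece i of (p[i] + v[k−i]) − 2 per cut.
v[1] = 3
v[2] = 13
v[3] = 15
v[4] = 24  (first piece 2, then v[2]=13)
v[5] = 26  (first piece 2, then v[3]=15)
v[6] = 35  (first piece 2, then v[4]=24)
v[7] = 37  (first piece 2, then v[5]=26)
v[8] = 46  (first piece 2, then v[6]=35)
One optimal plan: pieces 2 + 2 + 2 + 2 (3 cuts) → 52 − 6 = 46.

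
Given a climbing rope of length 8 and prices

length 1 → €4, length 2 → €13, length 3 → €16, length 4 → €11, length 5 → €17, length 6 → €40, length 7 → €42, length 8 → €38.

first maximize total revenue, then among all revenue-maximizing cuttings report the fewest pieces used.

Let r[k] be the best obtainable value from length k. For each k, try every first piece i and keep the best of price[i] + r[k−i].
r[1] = 4
r[2] = 13
r[3] = 17  (first piece 1, then r[2]=13)
r[4] = 26  (first piece 2, then r[2]=13)
r[5] = 30  (first piece 1, then r[4]=26)
r[6] = 40
r[7] = 44  (first piece 1, then r[6]=40)
r[8] = 53  (first piece 2, then r[6]=40)
Maximum revenue is €53.
Now minimize piece count subject to staying optimal: for each k, pieces[k] = 1 + min over i with p[i]+r[k−i]=r[k] of pieces[k−i].
pieces[5] = 3
pieces[6] = 1
pieces[7] = 2
pieces[8] = 2

2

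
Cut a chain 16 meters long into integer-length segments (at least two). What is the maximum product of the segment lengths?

Fill g[k] for k=2..16: at each k try every first piece i and multiply by the better of (k−i) uncut or g[k−i].
Small cases: g[2]=1, g[3]=2, g[4]=4, g[5]=6, g[6]=9, g[7]=12, g[8]=18.
g[9] = 3·max(6,9) = 3·9 = 27
g[10] = 2·max(8,18) = 2·18 = 36
g[11] = 2·max(9,27) = 2·27 = 54
g[12] = 3·max(9,27) = 3·27 = 81
g[13] = 2·max(11,54) = 2·54 = 108
g[14] = 2·max(12,81) = 2·81 = 162
g[15] = 3·max(12,81) = 3·81 = 243
g[16] = 2·max(14,162) = 2·162 = 324
One optimal split: 3 + 3 + 3 + 3 + 2 + 2; product 3·3·3·3·2·2 = 324.

324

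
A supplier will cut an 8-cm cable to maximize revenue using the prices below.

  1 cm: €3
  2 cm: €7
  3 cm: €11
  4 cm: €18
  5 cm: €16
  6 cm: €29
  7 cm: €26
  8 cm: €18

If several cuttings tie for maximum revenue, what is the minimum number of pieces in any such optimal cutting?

Consider every possible first cut. r[k] is the best of p[i]+r[k−i] over all sellable i≤k.
r[1] = 3
r[2] = max(3+3, 7+0) = 7
r[3] = max(3+7, 7+3, 11+0) = 11
r[4] = max(3+11, 7+7, 11+3, 18+0) = 18
r[5] = max(3+18, 7+11, 11+7, 18+3, 16+0) = 21
r[6] = max(3+21, 7+18, 11+11, 18+7, 16+3, 29+0) = 29
r[7] = max(3+29, 7+21, 11+18, …, 29+3, 26+0) = 32
r[8] = max(3+32, 7+29, 11+21, …, 26+3, 18+0) = 36
Maximum revenue is €36.
Now minimize piece count subject to staying optimal: for each k, pieces[k] = 1 + min over i with p[i]+r[k−i]=r[k] of pieces[k−i].
pieces[5] = 2
pieces[6] = 1
pieces[7] = 2
pieces[8] = 2

2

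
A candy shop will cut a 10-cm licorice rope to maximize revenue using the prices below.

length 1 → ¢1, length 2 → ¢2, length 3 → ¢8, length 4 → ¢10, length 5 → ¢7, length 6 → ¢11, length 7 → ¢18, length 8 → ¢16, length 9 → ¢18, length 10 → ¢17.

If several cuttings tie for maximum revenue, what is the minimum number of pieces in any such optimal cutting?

2

Build r[k] bottom-up: r[k] = max over allowed piece i of (p[i] + r[k−i]).
r[1] = 1
r[2] = max(1+1, 2+0) = 2
r[3] = max(1+2, 2+1, 8+0) = 8
r[4] = max(1+8, 2+2, 8+1, 10+0) = 10
r[5] = max(1+10, 2+8, 8+2, 10+1, 7+0) = 11
r[6] = max(1+11, 2+10, 8+8, 10+2, 7+1, 11+0) = 16
r[7] = max(1+16, 2+11, 8+10, …, 11+1, 18+0) = 18
r[8] = max(1+18, 2+16, 8+11, …, 18+1, 16+0) = 20
r[9] = max(1+20, 2+18, 8+16, …, 16+1, 18+0) = 24
r[10] = max(1+24, 2+20, 8+18, …, 18+1, 17+0) = 26
Maximum revenue is ¢26.
Now minimize piece count subject to staying optimal: for each k, pieces[k] = 1 + min over i with p[i]+r[k−i]=r[k] of pieces[k−i].
pieces[7] = 1
pieces[8] = 2
pieces[9] = 3
pieces[10] = 2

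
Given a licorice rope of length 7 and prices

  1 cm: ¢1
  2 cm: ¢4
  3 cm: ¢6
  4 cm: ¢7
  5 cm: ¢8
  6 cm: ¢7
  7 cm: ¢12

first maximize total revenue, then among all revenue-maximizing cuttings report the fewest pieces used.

3

Let r[k] be the best obtainable value from length k. For each k, try every first piece i and keep the best of price[i] + r[k−i].
r[1] = 1
r[2] = max(1+1, 4+0) = 4
r[3] = max(1+4, 4+1, 6+0) = 6
r[4] = max(1+6, 4+4, 6+1, 7+0) = 8
r[5] = max(1+8, 4+6, 6+4, 7+1, 8+0) = 10
r[6] = max(1+10, 4+8, 6+6, 7+4, 8+1, 7+0) = 12
r[7] = max(1+12, 4+10, 6+8, …, 7+1, 12+0) = 14
Maximum revenue is ¢14.
Now minimize piece count subject to staying optimal: for each k, pieces[k] = 1 + min over i with p[i]+r[k−i]=r[k] of pieces[k−i].
pieces[4] = 2
pieces[5] = 2
pieces[6] = 2
pieces[7] = 3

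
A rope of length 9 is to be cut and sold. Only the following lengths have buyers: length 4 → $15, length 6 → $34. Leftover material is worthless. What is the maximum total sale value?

34

Build r[k] bottom-up: r[k] = max over allowed piece i of (p[i] + r[k−i]).
r[1] = 0
r[2] = 0
r[3] = 0
r[4] = 15
r[5] = 15
r[6] = 34
r[7] = 34
r[8] = 34
r[9] = 34
One optimal cutting: pieces 6 with 3 units of scrap → $34.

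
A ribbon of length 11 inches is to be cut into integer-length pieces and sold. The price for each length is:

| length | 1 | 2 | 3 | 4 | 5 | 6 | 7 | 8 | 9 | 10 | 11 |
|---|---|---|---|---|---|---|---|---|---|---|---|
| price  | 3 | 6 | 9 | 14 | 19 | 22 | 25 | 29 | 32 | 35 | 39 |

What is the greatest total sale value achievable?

41

Let v[k] be the best obtainable value from length k. For each k, try every first piece i and keep the best of price[i] + v[k−i].
v[1] = 3
v[2] = max(3+3, 6+0) = 6
v[3] = max(3+6, 6+3, 9+0) = 9
v[4] = max(3+9, 6+6, 9+3, 14+0) = 14
v[5] = max(3+14, 6+9, 9+6, 14+3, 19+0) = 19
v[6] = max(3+19, 6+14, 9+9, 14+6, 19+3, 22+0) = 22
v[7] = max(3+22, 6+19, 9+14, …, 22+3, 25+0) = 25
v[8] = max(3+25, 6+22, 9+19, …, 25+3, 29+0) = 29
v[9] = max(3+29, 6+25, 9+22, …, 29+3, 32+0) = 33
v[10] = max(3+33, 6+29, 9+25, …, 32+3, 35+0) = 38
v[11] = max(3+38, 6+33, 9+29, …, 35+3, 39+0) = 41
One optimal cutting: 5 + 5 + 1 → ¢19 + ¢19 + ¢3 = ¢41.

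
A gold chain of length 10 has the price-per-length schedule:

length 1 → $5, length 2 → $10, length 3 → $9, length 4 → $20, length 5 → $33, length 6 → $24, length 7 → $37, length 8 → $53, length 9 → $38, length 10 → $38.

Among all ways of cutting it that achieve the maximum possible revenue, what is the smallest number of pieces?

2

Let r[k] be the best obtainable value from length k. For each k, try every first piece i and keep the best of price[i] + r[k−i].
r[1] = 5
r[2] = 10  (first piece 1, then r[1]=5)
r[3] = 15  (first piece 1, then r[2]=10)
r[4] = 20  (first piece 1, then r[3]=15)
r[5] = 33
r[6] = 38  (first piece 1, then r[5]=33)
r[7] = 43  (first piece 1, then r[6]=38)
r[8] = 53
r[9] = 58  (first piece 1, then r[8]=53)
r[10] = 66  (first piece 5, then r[5]=33)
Maximum revenue is $66.
Now minimize piece count subject to staying optimal: for each k, pieces[k] = 1 + min over i with p[i]+r[k−i]=r[k] of pieces[k−i].
pieces[7] = 2
pieces[8] = 1
pieces[9] = 2
pieces[10] = 2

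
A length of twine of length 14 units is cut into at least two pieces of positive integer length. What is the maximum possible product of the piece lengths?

Fill m[k] for k=2..14: at each k try every first piece i and multiply by the better of (k−i) uncut or m[k−i].
m[2] = 1×max(1,0) = 1×1 = 1
m[3] = 1×max(2,1) = 1×2 = 2
m[4] = 2×max(2,1) = 2×2 = 4
m[5] = 2×max(3,2) = 2×3 = 6
m[6] = 3×max(3,2) = 3×3 = 9
m[7] = 2×max(5,6) = 2×6 = 12
m[8] = 2×max(6,9) = 2×9 = 18
m[9] = 3×max(6,9) = 3×9 = 27
m[10] = 2×max(8,18) = 2×18 = 36
m[11] = 2×max(9,27) = 2×27 = 54
m[12] = 3×max(9,27) = 3×27 = 81
m[13] = 2×max(11,54) = 2×54 = 108
m[14] = 2×max(12,81) = 2×81 = 162
One optimal split: 3 + 3 + 3 + 3 + 2; product 3×3×3×3×2 = 162.

162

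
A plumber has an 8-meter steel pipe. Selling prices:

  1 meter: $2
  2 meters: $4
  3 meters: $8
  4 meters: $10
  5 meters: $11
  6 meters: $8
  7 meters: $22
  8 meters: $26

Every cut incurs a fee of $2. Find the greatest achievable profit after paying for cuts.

26

Consider every possible first cut. r[k] is the best of p[i]+r[k−i] over all sellable i≤k, charging 2 whenever i<k.
r[1] = 2
r[2] = 4
r[3] = 8
r[4] = 10
r[5] = 11
r[6] = 14  (first piece 3, then r[3]=8)
r[7] = 22
r[8] = 26
Best is to make no cuts and sell whole for $26.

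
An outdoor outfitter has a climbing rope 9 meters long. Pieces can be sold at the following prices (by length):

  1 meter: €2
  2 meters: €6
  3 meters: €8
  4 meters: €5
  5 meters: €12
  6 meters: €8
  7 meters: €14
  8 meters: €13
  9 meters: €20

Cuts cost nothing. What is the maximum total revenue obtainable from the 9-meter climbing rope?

26

Let r[k] be the best obtainable value from length k. For each k, try every first piece i and keep the best of price[i] + r[k−i].
r[1] = 2
r[2] = 6
r[3] = 8  (first piece 1, then r[2]=6)
r[4] = 12  (first piece 2, then r[2]=6)
r[5] = 14  (first piece 1, then r[4]=12)
r[6] = 18  (first piece 2, then r[4]=12)
r[7] = 20  (first piece 1, then r[6]=18)
r[8] = 24  (first piece 2, then r[6]=18)
r[9] = 26  (first piece 1, then r[8]=24)
One optimal cutting: 2 + 2 + 2 + 2 + 1 → €6 + €6 + €6 + €6 + €2 = €26.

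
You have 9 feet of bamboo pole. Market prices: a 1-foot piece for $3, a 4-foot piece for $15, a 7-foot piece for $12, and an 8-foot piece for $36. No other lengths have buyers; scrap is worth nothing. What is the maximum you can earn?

Let best[k] be the best obtainable value from length k. For each k, try every first piece i and keep the best of price[i] + best[k−i].
best[1] = 3
best[2] = 6  (first piece 1, then best[1]=3)
best[3] = 9  (first piece 1, then best[2]=6)
best[4] = max(3+9, 15+0) = 15
best[5] = max(3+15, 15+3) = 18
best[6] = max(3+18, 15+6) = 21
best[7] = max(3+21, 15+9, 12+0) = 24
best[8] = max(3+24, 15+15, 12+3, 36+0) = 36
best[9] = max(3+36, 15+18, 12+6, 36+3) = 39
One optimal cutting: 8 + 1 → $39.

39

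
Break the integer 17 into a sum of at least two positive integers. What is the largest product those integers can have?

Fill m[k] for k=2..17: at each k try every first piece i and multiply by the better of (k−i) uncut or m[k−i].
m[2] = 1×max(1,0) = 1×1 = 1
m[3] = 1×max(2,1) = 1×2 = 2
m[4] = 2×max(2,1) = 2×2 = 4
m[5] = 2×max(3,2) = 2×3 = 6
m[6] = 3×max(3,2) = 3×3 = 9
m[7] = 2×max(5,6) = 2×6 = 12
m[8] = 2×max(6,9) = 2×9 = 18
m[9] = 3×max(6,9) = 3×9 = 27
m[10] = 2×max(8,18) = 2×18 = 36
m[11] = 2×max(9,27) = 2×27 = 54
m[12] = 3×max(9,27) = 3×27 = 81
m[13] = 2×max(11,54) = 2×54 = 108
m[14] = 2×max(12,81) = 2×81 = 162
m[15] = 3×max(12,81) = 3×81 = 243
m[16] = 2×max(14,162) = 2×162 = 324
m[17] = 2×max(15,243) = 2×243 = 486
One optimal split: 3 + 3 + 3 + 3 + 3 + 2; product 3×3×3×3×3×2 = 486.

486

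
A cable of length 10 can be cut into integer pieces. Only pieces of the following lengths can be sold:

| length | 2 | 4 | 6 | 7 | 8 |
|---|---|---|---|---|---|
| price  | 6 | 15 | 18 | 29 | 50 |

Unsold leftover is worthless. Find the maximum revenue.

56

Consider every possible first cut. r[k] is the best of p[i]+r[k−i] over all sellable i≤k.
r[1] = 0
r[2] = 6
r[3] = 6
r[4] = 15
r[5] = 15
r[6] = 21  (first piece 2, then r[4]=15)
r[7] = 29
r[8] = 50
r[9] = 50
r[10] = 56  (first piece 2, then r[8]=50)
One optimal cutting: 8 + 2 → €56.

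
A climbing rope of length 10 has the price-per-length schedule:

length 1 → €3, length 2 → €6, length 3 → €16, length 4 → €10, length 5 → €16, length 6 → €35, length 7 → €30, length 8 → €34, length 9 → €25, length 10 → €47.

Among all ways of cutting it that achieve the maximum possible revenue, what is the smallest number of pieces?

Let r[k] be the best obtainable value from length k. For each k, try every first piece i and keep the best of price[i] + r[k−i].
r[1] = 3
r[2] = 6  (first piece 1, then r[1]=3)
r[3] = 16
r[4] = 19  (first piece 1, then r[3]=16)
r[5] = 22  (first piece 1, then r[4]=19)
r[6] = 35
r[7] = 38  (first piece 1, then r[6]=35)
r[8] = 41  (first piece 1, then r[7]=38)
r[9] = 51  (first piece 3, then r[6]=35)
r[10] = 54  (first piece 1, then r[9]=51)
Maximum revenue is €54.
Now minimize piece count subject to staying optimal: for each k, pieces[k] = 1 + min over i with p[i]+r[k−i]=r[k] of pieces[k−i].
pieces[7] = 2
pieces[8] = 2
pieces[9] = 2
pieces[10] = 3

3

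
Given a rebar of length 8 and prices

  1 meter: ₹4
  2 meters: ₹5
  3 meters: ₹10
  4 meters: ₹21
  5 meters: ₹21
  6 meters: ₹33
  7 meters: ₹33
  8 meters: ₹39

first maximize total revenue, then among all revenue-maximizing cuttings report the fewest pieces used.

2

Build r[k] bottom-up: r[k] = max over allowed piece i of (p[i] + r[k−i]).
r[1] = 4
r[2] = 8  (first piece 1, then r[1]=4)
r[3] = 12  (first piece 1, then r[2]=8)
r[4] = 21
r[5] = 25  (first piece 1, then r[4]=21)
r[6] = 33
r[7] = 37  (first piece 1, then r[6]=33)
r[8] = 42  (first piece 4, then r[4]=21)
Maximum revenue is ₹42.
Now minimize piece count subject to staying optimal: for each k, pieces[k] = 1 + min over i with p[i]+r[k−i]=r[k] of pieces[k−i].
pieces[5] = 2
pieces[6] = 1
pieces[7] = 2
pieces[8] = 2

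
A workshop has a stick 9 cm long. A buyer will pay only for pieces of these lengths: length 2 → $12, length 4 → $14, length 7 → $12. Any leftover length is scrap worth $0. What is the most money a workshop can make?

48

Let f[k] be the best obtainable value from length k. For each k, try every first piece i and keep the best of price[i] + f[k−i].
f[1] = 0
f[2] = 12
f[3] = 12
f[4] = max(12+12, 14+0) = 24
f[5] = max(12+12, 14+0) = 24
f[6] = max(12+24, 14+12) = 36
f[7] = max(12+24, 14+12, 12+0) = 36
f[8] = max(12+36, 14+24, 12+0) = 48
f[9] = max(12+36, 14+24, 12+12) = 48
One optimal cutting: pieces 2 + 2 + 2 + 2 with 1 cm of scrap → $48.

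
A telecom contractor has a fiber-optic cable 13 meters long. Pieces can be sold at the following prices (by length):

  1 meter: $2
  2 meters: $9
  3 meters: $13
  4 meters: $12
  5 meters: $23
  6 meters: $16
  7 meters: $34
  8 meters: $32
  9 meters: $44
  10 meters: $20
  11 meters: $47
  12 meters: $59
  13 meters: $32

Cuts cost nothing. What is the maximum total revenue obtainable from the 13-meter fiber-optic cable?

62

Let R[k] be the best obtainable value from length k. For each k, try every first piece i and keep the best of price[i] + R[k−i].
R[1] = 2
R[2] = 9
R[3] = 13
R[4] = 18  (first piece 2, then R[2]=9)
R[5] = 23
R[6] = 27  (first piece 2, then R[4]=18)
R[7] = 34
R[8] = 36  (first piece 1, then R[7]=34)
R[9] = 44
R[10] = 47  (first piece 3, then R[7]=34)
R[11] = 53  (first piece 2, then R[9]=44)
R[12] = 59
R[13] = 62  (first piece 2, then R[11]=53)
One optimal cutting: 9 + 2 + 2 → $44 + $9 + $9 = $62.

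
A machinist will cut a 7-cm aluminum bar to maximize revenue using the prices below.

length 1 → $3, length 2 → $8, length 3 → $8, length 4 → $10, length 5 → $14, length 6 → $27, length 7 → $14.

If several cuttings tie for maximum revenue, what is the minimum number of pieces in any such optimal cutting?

Consider every possible first cut. r[k] is the best of p[i]+r[k−i] over all sellable i≤k.
r[1] = 3
r[2] = 8
r[3] = 11  (first piece 1, then r[2]=8)
r[4] = 16  (first piece 2, then r[2]=8)
r[5] = 19  (first piece 1, then r[4]=16)
r[6] = 27
r[7] = 30  (first piece 1, then r[6]=27)
Maximum revenue is $30.
Now minimize piece count subject to staying optimal: for each k, pieces[k] = 1 + min over i with p[i]+r[k−i]=r[k] of pieces[k−i].
pieces[4] = 2
pieces[5] = 3
pieces[6] = 1
pieces[7] = 2

2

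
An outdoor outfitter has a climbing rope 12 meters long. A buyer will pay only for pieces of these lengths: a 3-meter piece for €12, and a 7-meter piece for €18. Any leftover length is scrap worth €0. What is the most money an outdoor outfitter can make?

48

Let best[k] be the best obtainable value from length k. For each k, try every first piece i and keep the best of price[i] + best[k−i].
best[1] = 0
best[2] = 0
best[3] = 12
best[4] = 12
best[5] = 12
best[6] = 24  (first piece 3, then best[3]=12)
best[7] = max(12+12, 18+0) = 24
best[8] = max(12+12, 18+0) = 24
best[9] = max(12+24, 18+0) = 36
best[10] = max(12+24, 18+12) = 36
best[11] = max(12+24, 18+12) = 36
best[12] = max(12+36, 18+12) = 48
One optimal cutting: 3 + 3 + 3 + 3 → €48.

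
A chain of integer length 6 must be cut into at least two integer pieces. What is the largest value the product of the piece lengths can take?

Let prod[k] be the best product for length k (with at least one cut). For each first piece i, the rest contributes max(k−i, prod[k−i]).
prod[2] = 1*max(1,0) = 1*1 = 1
prod[3] = 1*max(2,1) = 1*2 = 2
prod[4] = 2*max(2,1) = 2*2 = 4
prod[5] = 2*max(3,2) = 2*3 = 6
prod[6] = 3*max(3,2) = 3*3 = 9
One optimal split: 3 + 3; product 3*3 = 9.

9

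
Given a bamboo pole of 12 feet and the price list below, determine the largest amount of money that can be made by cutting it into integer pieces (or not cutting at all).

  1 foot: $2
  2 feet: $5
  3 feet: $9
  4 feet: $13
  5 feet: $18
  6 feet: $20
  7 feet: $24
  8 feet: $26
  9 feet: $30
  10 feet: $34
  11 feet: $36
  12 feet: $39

42

Build v[k] bottom-up: v[k] = max over allowed piece i of (p[i] + v[k−i]).
v[1] = 2
v[2] = max(2+2, 5+0) = 5
v[3] = max(2+5, 5+2, 9+0) = 9
v[4] = max(2+9, 5+5, 9+2, 13+0) = 13
v[5] = max(2+13, 5+9, 9+5, 13+2, 18+0) = 18
v[6] = max(2+18, 5+13, 9+9, 13+5, 18+2, 20+0) = 20
v[7] = max(2+20, 5+18, 9+13, …, 20+2, 24+0) = 24
v[8] = max(2+24, 5+20, 9+18, …, 24+2, 26+0) = 27
v[9] = max(2+27, 5+24, 9+20, …, 26+2, 30+0) = 31
v[10] = max(2+31, 5+27, 9+24, …, 30+2, 34+0) = 36
v[11] = max(2+36, 5+31, 9+27, …, 34+2, 36+0) = 38
v[12] = max(2+38, 5+36, 9+31, …, 36+2, 39+0) = 42
One optimal cutting: 7 + 5 → $24 + $18 = $42.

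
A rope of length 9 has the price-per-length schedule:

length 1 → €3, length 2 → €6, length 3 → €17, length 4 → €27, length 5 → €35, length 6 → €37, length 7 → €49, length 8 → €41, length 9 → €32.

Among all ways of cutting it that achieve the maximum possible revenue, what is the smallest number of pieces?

Build r[k] bottom-up: r[k] = max over allowed piece i of (p[i] + r[k−i]).
r[1] = 3
r[2] = max(3+3, 6+0) = 6
r[3] = max(3+6, 6+3, 17+0) = 17
r[4] = max(3+17, 6+6, 17+3, 27+0) = 27
r[5] = max(3+27, 6+17, 17+6, 27+3, 35+0) = 35
r[6] = max(3+35, 6+27, 17+17, 27+6, 35+3, 37+0) = 38
r[7] = max(3+38, 6+35, 17+27, …, 37+3, 49+0) = 49
r[8] = max(3+49, 6+38, 17+35, …, 49+3, 41+0) = 54
r[9] = max(3+54, 6+49, 17+38, …, 41+3, 32+0) = 62
Maximum revenue is €62.
Now minimize piece count subject to staying optimal: for each k, pieces[k] = 1 + min over i with p[i]+r[k−i]=r[k] of pieces[k−i].
pieces[6] = 2
pieces[7] = 1
pieces[8] = 2
pieces[9] = 2

2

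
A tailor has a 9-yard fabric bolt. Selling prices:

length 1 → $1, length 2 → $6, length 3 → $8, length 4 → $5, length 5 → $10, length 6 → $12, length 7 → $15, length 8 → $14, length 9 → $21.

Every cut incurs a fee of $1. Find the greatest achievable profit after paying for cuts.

Consider every possible first cut. net[k] is the best of p[i]+net[k−i] over all sellable i≤k, charging 1 whenever i<k.
net[1] = 1
net[2] = max(1+1-1, 6+0) = 6
net[3] = max(1+6-1, 6+1-1, 8+0) = 8
net[4] = max(1+8-1, 6+6-1, 8+1-1, 5+0) = 11
net[5] = max(1+11-1, 6+8-1, 8+6-1, 5+1-1, 10+0) = 13
net[6] = max(1+13-1, 6+11-1, 8+8-1, 5+6-1, 10+1-1, 12+0) = 16
net[7] = max(1+16-1, 6+13-1, 8+11-1, …, 12+1-1, 15+0) = 18
net[8] = max(1+18-1, 6+16-1, 8+13-1, …, 15+1-1, 14+0) = 21
net[9] = max(1+21-1, 6+18-1, 8+16-1, …, 14+1-1, 21+0) = 23
One optimal plan: pieces 3 + 2 + 2 + 2 (3 cuts) → $26 − $3 = $23.

23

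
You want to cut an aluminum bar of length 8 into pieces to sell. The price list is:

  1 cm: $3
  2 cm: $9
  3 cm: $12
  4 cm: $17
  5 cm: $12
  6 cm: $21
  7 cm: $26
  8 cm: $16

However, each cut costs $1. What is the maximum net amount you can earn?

Build v[k] bottom-up: v[k] = max over allowed piece i of (p[i] + v[k−i]) − 1 per cut.
v[1] = 3
v[2] = 9
v[3] = 12
v[4] = 17  (first piece 2, then v[2]=9)
v[5] = 20  (first piece 2, then v[3]=12)
v[6] = 25  (first piece 2, then v[4]=17)
v[7] = 28  (first piece 2, then v[5]=20)
v[8] = 33  (first piece 2, then v[6]=25)
One optimal plan: pieces 2 + 2 + 2 + 2 (3 cuts) → $36 − $3 = $33.

33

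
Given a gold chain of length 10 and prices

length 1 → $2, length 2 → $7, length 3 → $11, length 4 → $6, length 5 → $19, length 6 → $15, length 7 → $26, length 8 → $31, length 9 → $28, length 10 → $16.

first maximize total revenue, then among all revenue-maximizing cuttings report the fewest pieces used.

Consider every possible first cut. r[k] is the best of p[i]+r[k−i] over all sellable i≤k.
r[1] = 2
r[2] = 7
r[3] = 11
r[4] = 14  (first piece 2, then r[2]=7)
r[5] = 19
r[6] = 22  (first piece 3, then r[3]=11)
r[7] = 26  (first piece 2, then r[5]=19)
r[8] = 31
r[9] = 33  (first piece 1, then r[8]=31)
r[10] = 38  (first piece 2, then r[8]=31)
Maximum revenue is $38.
Now minimize piece count subject to staying optimal: for each k, pieces[k] = 1 + min over i with p[i]+r[k−i]=r[k] of pieces[k−i].
pieces[7] = 1
pieces[8] = 1
pieces[9] = 2
pieces[10] = 2

2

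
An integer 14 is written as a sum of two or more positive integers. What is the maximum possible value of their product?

Fill f[k] for k=2..14: at each k try every first piece i and multiply by the better of (k−i) uncut or f[k−i].
f[2] = 1·max(1,0) = 1·1 = 1
f[3] = 1·max(2,1) = 1·2 = 2
f[4] = 2·max(2,1) = 2·2 = 4
f[5] = 2·max(3,2) = 2·3 = 6
f[6] = 3·max(3,2) = 3·3 = 9
f[7] = 2·max(5,6) = 2·6 = 12
f[8] = 2·max(6,9) = 2·9 = 18
f[9] = 3·max(6,9) = 3·9 = 27
f[10] = 2·max(8,18) = 2·18 = 36
f[11] = 2·max(9,27) = 2·27 = 54
f[12] = 3·max(9,27) = 3·27 = 81
f[13] = 2·max(11,54) = 2·54 = 108
f[14] = 2·max(12,81) = 2·81 = 162
One optimal split: 3 + 3 + 3 + 3 + 2; product 3·3·3·3·2 = 162.

162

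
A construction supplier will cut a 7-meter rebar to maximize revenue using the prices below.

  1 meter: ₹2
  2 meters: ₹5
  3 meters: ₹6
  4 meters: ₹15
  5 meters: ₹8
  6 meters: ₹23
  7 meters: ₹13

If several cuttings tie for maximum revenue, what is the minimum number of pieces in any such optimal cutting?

Let r[k] be the best obtainable value from length k. For each k, try every first piece i and keep the best of price[i] + r[k−i].
r[1] = 2
r[2] = max(2+2, 5+0) = 5
r[3] = max(2+5, 5+2, 6+0) = 7
r[4] = max(2+7, 5+5, 6+2, 15+0) = 15
r[5] = max(2+15, 5+7, 6+5, 15+2, 8+0) = 17
r[6] = max(2+17, 5+15, 6+7, 15+5, 8+2, 23+0) = 23
r[7] = max(2+23, 5+17, 6+15, …, 23+2, 13+0) = 25
Maximum revenue is ₹25.
Now minimize piece count subject to staying optimal: for each k, pieces[k] = 1 + min over i with p[i]+r[k−i]=r[k] of pieces[k−i].
pieces[4] = 1
pieces[5] = 2
pieces[6] = 1
pieces[7] = 2

2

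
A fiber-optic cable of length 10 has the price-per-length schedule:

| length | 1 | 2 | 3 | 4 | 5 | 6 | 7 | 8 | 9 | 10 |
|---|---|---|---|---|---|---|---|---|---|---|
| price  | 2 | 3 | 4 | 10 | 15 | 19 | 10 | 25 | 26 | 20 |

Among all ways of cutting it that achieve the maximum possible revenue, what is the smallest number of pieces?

2

Let r[k] be the best obtainable value from length k. For each k, try every first piece i and keep the best of price[i] + r[k−i].
r[1] = 2
r[2] = 4  (first piece 1, then r[1]=2)
r[3] = 6  (first piece 1, then r[2]=4)
r[4] = 10
r[5] = 15
r[6] = 19
r[7] = 21  (first piece 1, then r[6]=19)
r[8] = 25
r[9] = 27  (first piece 1, then r[8]=25)
r[10] = 30  (first piece 5, then r[5]=15)
Maximum revenue is $30.
Now minimize piece count subject to staying optimal: for each k, pieces[k] = 1 + min over i with p[i]+r[k−i]=r[k] of pieces[k−i].
pieces[7] = 2
pieces[8] = 1
pieces[9] = 2
pieces[10] = 2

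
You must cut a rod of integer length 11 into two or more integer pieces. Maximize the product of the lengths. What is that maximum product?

54

Fill m[k] for k=2..11: at each k try every first piece i and multiply by the better of (k−i) uncut or m[k−i].
m[2] = 1·max(1,0) = 1·1 = 1
m[3] = 1·max(2,1) = 1·2 = 2
m[4] = 2·max(2,1) = 2·2 = 4
m[5] = 2·max(3,2) = 2·3 = 6
m[6] = 3·max(3,2) = 3·3 = 9
m[7] = 2·max(5,6) = 2·6 = 12
m[8] = 2·max(6,9) = 2·9 = 18
m[9] = 3·max(6,9) = 3·9 = 27
m[10] = 2·max(8,18) = 2·18 = 36
m[11] = 2·max(9,27) = 2·27 = 54
One optimal split: 3 + 3 + 3 + 2; product 3·3·3·2 = 54.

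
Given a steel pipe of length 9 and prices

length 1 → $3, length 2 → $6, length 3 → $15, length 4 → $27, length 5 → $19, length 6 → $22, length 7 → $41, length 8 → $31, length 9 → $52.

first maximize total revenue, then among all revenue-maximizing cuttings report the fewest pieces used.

Build r[k] bottom-up: r[k] = max over allowed piece i of (p[i] + r[k−i]).
r[1] = 3
r[2] = max(3+3, 6+0) = 6
r[3] = max(3+6, 6+3, 15+0) = 15
r[4] = max(3+15, 6+6, 15+3, 27+0) = 27
r[5] = max(3+27, 6+15, 15+6, 27+3, 19+0) = 30
r[6] = max(3+30, 6+27, 15+15, 27+6, 19+3, 22+0) = 33
r[7] = max(3+33, 6+30, 15+27, …, 22+3, 41+0) = 42
r[8] = max(3+42, 6+33, 15+30, …, 41+3, 31+0) = 54
r[9] = max(3+54, 6+42, 15+33, …, 31+3, 52+0) = 57
Maximum revenue is $57.
Now minimize piece count subject to staying optimal: for each k, pieces[k] = 1 + min over i with p[i]+r[k−i]=r[k] of pieces[k−i].
pieces[6] = 2
pieces[7] = 2
pieces[8] = 2
pieces[9] = 3

3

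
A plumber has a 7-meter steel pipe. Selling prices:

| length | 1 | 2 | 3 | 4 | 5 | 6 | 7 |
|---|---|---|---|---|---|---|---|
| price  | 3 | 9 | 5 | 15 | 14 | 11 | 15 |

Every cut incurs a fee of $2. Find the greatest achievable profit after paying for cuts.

24

Consider every possible first cut. net[k] is the best of p[i]+net[k−i] over all sellable i≤k, charging 2 whenever i<k.
net[1] = 3
net[2] = max(3+3-2, 9+0) = 9
net[3] = max(3+9-2, 9+3-2, 5+0) = 10
net[4] = max(3+10-2, 9+9-2, 5+3-2, 15+0) = 16
net[5] = max(3+16-2, 9+10-2, 5+9-2, 15+3-2, 14+0) = 17
net[6] = max(3+17-2, 9+16-2, 5+10-2, 15+9-2, 14+3-2, 11+0) = 23
net[7] = max(3+23-2, 9+17-2, 5+16-2, …, 11+3-2, 15+0) = 24
One optimal plan: pieces 2 + 2 + 2 + 1 (3 cuts) → $30 − $6 = $24.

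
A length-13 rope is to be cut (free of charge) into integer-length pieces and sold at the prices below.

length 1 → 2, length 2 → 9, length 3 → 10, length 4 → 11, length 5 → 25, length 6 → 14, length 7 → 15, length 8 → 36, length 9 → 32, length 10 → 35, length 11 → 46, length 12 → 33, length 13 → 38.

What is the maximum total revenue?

Consider every possible first cut. R[k] is the best of p[i]+R[k−i] over all sellable i≤k.
R[1] = 2
R[2] = 9
R[3] = 11  (first piece 1, then R[2]=9)
R[4] = 18  (first piece 2, then R[2]=9)
R[5] = 25
R[6] = 27  (first piece 1, then R[5]=25)
R[7] = 34  (first piece 2, then R[5]=25)
R[8] = 36  (first piece 1, then R[7]=34)
R[9] = 43  (first piece 2, then R[7]=34)
R[10] = 50  (first piece 5, then R[5]=25)
R[11] = 52  (first piece 1, then R[10]=50)
R[12] = 59  (first piece 2, then R[10]=50)
R[13] = 61  (first piece 1, then R[12]=59)
One optimal cutting: 5 + 5 + 2 + 1 → 25 + 25 + 9 + 2 = 61.

61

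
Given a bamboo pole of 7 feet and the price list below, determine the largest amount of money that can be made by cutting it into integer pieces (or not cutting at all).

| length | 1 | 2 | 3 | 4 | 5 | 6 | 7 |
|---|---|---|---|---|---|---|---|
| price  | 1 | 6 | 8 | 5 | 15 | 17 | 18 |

Let r[k] be the best obtainable value from length k. For each k, try every first piece i and keep the best of price[i] + r[k−i].
r[1] = 1
r[2] = max(1+1, 6+0) = 6
r[3] = max(1+6, 6+1, 8+0) = 8
r[4] = max(1+8, 6+6, 8+1, 5+0) = 12
r[5] = max(1+12, 6+8, 8+6, 5+1, 15+0) = 15
r[6] = max(1+15, 6+12, 8+8, 5+6, 15+1, 17+0) = 18
r[7] = max(1+18, 6+15, 8+12, …, 17+1, 18+0) = 21
One optimal cutting: 5 + 2 → $15 + $6 = $21.

21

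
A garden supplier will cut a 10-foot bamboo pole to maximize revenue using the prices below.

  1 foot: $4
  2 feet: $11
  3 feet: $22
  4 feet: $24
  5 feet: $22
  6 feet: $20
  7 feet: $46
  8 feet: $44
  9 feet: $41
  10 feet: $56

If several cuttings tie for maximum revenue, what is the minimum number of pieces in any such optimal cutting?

4

Let r[k] be the best obtainable value from length k. For each k, try every first piece i and keep the best of price[i] + r[k−i].
r[1] = 4
r[2] = 11
r[3] = 22
r[4] = 26  (first piece 1, then r[3]=22)
r[5] = 33  (first piece 2, then r[3]=22)
r[6] = 44  (first piece 3, then r[3]=22)
r[7] = 48  (first piece 1, then r[6]=44)
r[8] = 55  (first piece 2, then r[6]=44)
r[9] = 66  (first piece 3, then r[6]=44)
r[10] = 70  (first piece 1, then r[9]=66)
Maximum revenue is $70.
Now minimize piece count subject to staying optimal: for each k, pieces[k] = 1 + min over i with p[i]+r[k−i]=r[k] of pieces[k−i].
pieces[7] = 3
pieces[8] = 3
pieces[9] = 3
pieces[10] = 4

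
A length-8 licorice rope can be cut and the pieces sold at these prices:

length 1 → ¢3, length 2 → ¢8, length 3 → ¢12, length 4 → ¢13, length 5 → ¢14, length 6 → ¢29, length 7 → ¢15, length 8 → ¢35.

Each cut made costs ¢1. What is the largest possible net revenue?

36

Let r[k] be the best obtainable value from length k. For each k, try every first piece i and keep the best of price[i] + r[k−i] minus the 1 cut fee when i<k.
r[1] = 3
r[2] = 8
r[3] = 12
r[4] = 15  (first piece 2, then r[2]=8)
r[5] = 19  (first piece 2, then r[3]=12)
r[6] = 29
r[7] = 31  (first piece 1, then r[6]=29)
r[8] = 36  (first piece 2, then r[6]=29)
One optimal plan: pieces 6 + 2 (1 cut) → ¢37 − ¢1 = ¢36.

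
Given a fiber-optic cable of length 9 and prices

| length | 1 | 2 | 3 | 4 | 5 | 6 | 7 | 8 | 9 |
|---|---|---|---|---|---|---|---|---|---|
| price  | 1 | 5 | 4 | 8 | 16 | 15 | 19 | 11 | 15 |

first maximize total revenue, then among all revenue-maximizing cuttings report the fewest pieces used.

3

Consider every possible first cut. r[k] is the best of p[i]+r[k−i] over all sellable i≤k.
r[1] = 1
r[2] = 5
r[3] = 6  (first piece 1, then r[2]=5)
r[4] = 10  (first piece 2, then r[2]=5)
r[5] = 16
r[6] = 17  (first piece 1, then r[5]=16)
r[7] = 21  (first piece 2, then r[5]=16)
r[8] = 22  (first piece 1, then r[7]=21)
r[9] = 26  (first piece 2, then r[7]=21)
Maximum revenue is $26.
Now minimize piece count subject to staying optimal: for each k, pieces[k] = 1 + min over i with p[i]+r[k−i]=r[k] of pieces[k−i].
pieces[6] = 2
pieces[7] = 2
pieces[8] = 3
pieces[9] = 3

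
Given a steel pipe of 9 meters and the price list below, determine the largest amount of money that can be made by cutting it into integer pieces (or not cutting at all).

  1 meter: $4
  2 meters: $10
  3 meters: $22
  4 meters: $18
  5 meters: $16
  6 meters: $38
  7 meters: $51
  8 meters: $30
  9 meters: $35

66

Let r[k] be the best obtainable value from length k. For each k, try every first piece i and keep the best of price[i] + r[k−i].
r[1] = 4
r[2] = max(4+4, 10+0) = 10
r[3] = max(4+10, 10+4, 22+0) = 22
r[4] = max(4+22, 10+10, 22+4, 18+0) = 26
r[5] = max(4+26, 10+22, 22+10, 18+4, 16+0) = 32
r[6] = max(4+32, 10+26, 22+22, 18+10, 16+4, 38+0) = 44
r[7] = max(4+44, 10+32, 22+26, …, 38+4, 51+0) = 51
r[8] = max(4+51, 10+44, 22+32, …, 51+4, 30+0) = 55
r[9] = max(4+55, 10+51, 22+44, …, 30+4, 35+0) = 66
One optimal cutting: 3 + 3 + 3 → $22 + $22 + $22 = $66.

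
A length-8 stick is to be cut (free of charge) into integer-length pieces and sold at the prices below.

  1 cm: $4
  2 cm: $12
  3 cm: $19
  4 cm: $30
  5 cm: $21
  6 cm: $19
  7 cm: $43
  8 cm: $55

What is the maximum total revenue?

Let best[k] be the best obtainable value from length k. For each k, try every first piece i and keep the best of price[i] + best[k−i].
best[1] = 4
best[2] = 12
best[3] = 19
best[4] = 30
best[5] = 34  (first piece 1, then best[4]=30)
best[6] = 42  (first piece 2, then best[4]=30)
best[7] = 49  (first piece 3, then best[4]=30)
best[8] = 60  (first piece 4, then best[4]=30)
One optimal cutting: 4 + 4 → $30 + $30 = $60.

60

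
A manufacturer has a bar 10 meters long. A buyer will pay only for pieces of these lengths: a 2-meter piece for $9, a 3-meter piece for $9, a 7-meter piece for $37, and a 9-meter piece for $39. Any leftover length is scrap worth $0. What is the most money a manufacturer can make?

Let f[k] be the best obtainable value from length k. For each k, try every first piece i and keep the best of price[i] + f[k−i].
f[1] = 0
f[2] = 9
f[3] = 9
f[4] = 18  (first piece 2, then f[2]=9)
f[5] = 18
f[6] = 27  (first piece 2, then f[4]=18)
f[7] = 37
f[8] = 37
f[9] = 46  (first piece 2, then f[7]=37)
f[10] = 46
One optimal cutting: pieces 7 + 2 with 1 meter of scrap → $46.

46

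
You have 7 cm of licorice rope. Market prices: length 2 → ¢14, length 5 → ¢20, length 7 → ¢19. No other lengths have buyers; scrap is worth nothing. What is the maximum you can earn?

42

Build r[k] bottom-up: r[k] = max over allowed piece i of (p[i] + r[k−i]).
r[1] = 0
r[2] = 14
r[3] = 14
r[4] = 28  (first piece 2, then r[2]=14)
r[5] = 28
r[6] = 42  (first piece 2, then r[4]=28)
r[7] = 42
One optimal cutting: pieces 2 + 2 + 2 with 1 cm of scrap → ¢42.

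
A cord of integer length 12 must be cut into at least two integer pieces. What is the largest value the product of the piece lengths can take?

Let f[k] be the best product for length k (with at least one cut). For each first piece i, the rest contributes max(k−i, f[k−i]).
f[2] = 1·max(1,0) = 1·1 = 1
f[3] = max(1·2, 2·1) = 2
f[4] = max(1·3, 2·2, 3·1) = 4
f[5] = max(1·4, 2·3, 3·2, 4·1) = 6
f[6] = max(1·6, 2·4, 3·3, 4·2, 5·1) = 9
f[7] = max(1·9, 2·6, 3·4, 4·3, 5·2, 6·1) = 12
f[8] = max(1·12, 2·9, 3·6, …, 6·2, 7·1) = 18
f[9] = max(1·18, 2·12, 3·9, …, 7·2, 8·1) = 27
f[10] = max(1·27, 2·18, 3·12, …, 8·2, 9·1) = 36
f[11] = max(1·36, 2·27, 3·18, …, 9·2, 10·1) = 54
f[12] = max(1·54, 2·36, 3·27, …, 10·2, 11·1) = 81
One optimal split: 3 + 3 + 3 + 3; product 3·3·3·3 = 81.

81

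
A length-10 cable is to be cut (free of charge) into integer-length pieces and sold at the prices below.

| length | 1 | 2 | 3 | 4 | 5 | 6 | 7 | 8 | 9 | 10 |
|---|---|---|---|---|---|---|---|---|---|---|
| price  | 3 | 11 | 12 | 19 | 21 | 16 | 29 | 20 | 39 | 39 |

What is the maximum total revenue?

55

Build r[k] bottom-up: r[k] = max over allowed piece i of (p[i] + r[k−i]).
r[1] = 3
r[2] = max(3+3, 11+0) = 11
r[3] = max(3+11, 11+3, 12+0) = 14
r[4] = max(3+14, 11+11, 12+3, 19+0) = 22
r[5] = max(3+22, 11+14, 12+11, 19+3, 21+0) = 25
r[6] = max(3+25, 11+22, 12+14, 19+11, 21+3, 16+0) = 33
r[7] = max(3+33, 11+25, 12+22, …, 16+3, 29+0) = 36
r[8] = max(3+36, 11+33, 12+25, …, 29+3, 20+0) = 44
r[9] = max(3+44, 11+36, 12+33, …, 20+3, 39+0) = 47
r[10] = max(3+47, 11+44, 12+36, …, 39+3, 39+0) = 55
One optimal cutting: 2 + 2 + 2 + 2 + 2 → €11 + €11 + €11 + €11 + €11 = €55.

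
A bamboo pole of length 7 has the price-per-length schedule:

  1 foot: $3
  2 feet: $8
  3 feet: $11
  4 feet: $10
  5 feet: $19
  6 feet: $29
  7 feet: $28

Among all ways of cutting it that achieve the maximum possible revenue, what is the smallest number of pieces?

Consider every possible first cut. r[k] is the best of p[i]+r[k−i] over all sellable i≤k.
r[1] = 3
r[2] = max(3+3, 8+0) = 8
r[3] = max(3+8, 8+3, 11+0) = 11
r[4] = max(3+11, 8+8, 11+3, 10+0) = 16
r[5] = max(3+16, 8+11, 11+8, 10+3, 19+0) = 19
r[6] = max(3+19, 8+16, 11+11, 10+8, 19+3, 29+0) = 29
r[7] = max(3+29, 8+19, 11+16, …, 29+3, 28+0) = 32
Maximum revenue is $32.
Now minimize piece count subject to staying optimal: for each k, pieces[k] = 1 + min over i with p[i]+r[k−i]=r[k] of pieces[k−i].
pieces[4] = 2
pieces[5] = 1
pieces[6] = 1
pieces[7] = 2

2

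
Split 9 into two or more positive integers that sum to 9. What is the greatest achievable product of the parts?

27

Let f[k] be the best product for length k (with at least one cut). For each first piece i, the rest contributes max(k−i, f[k−i]).
f[2] = 1·max(1,0) = 1·1 = 1
f[3] = 1·max(2,1) = 1·2 = 2
f[4] = 2·max(2,1) = 2·2 = 4
f[5] = 2·max(3,2) = 2·3 = 6
f[6] = 3·max(3,2) = 3·3 = 9
f[7] = 2·max(5,6) = 2·6 = 12
f[8] = 2·max(6,9) = 2·9 = 18
f[9] = 3·max(6,9) = 3·9 = 27
One optimal split: 3 + 3 + 3; product 3·3·3 = 27.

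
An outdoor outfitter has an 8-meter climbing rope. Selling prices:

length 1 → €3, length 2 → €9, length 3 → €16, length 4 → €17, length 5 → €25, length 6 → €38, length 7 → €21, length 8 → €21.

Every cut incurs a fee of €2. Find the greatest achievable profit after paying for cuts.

45

Let r[k] be the best obtainable value from length k. For each k, try every first piece i and keep the best of price[i] + r[k−i] minus the 2 cut fee when i<k.
r[1] = 3
r[2] = max(3+3-2, 9+0) = 9
r[3] = max(3+9-2, 9+3-2, 16+0) = 16
r[4] = max(3+16-2, 9+9-2, 16+3-2, 17+0) = 17
r[5] = max(3+17-2, 9+16-2, 16+9-2, 17+3-2, 25+0) = 25
r[6] = max(3+25-2, 9+17-2, 16+16-2, 17+9-2, 25+3-2, 38+0) = 38
r[7] = max(3+38-2, 9+25-2, 16+17-2, …, 38+3-2, 21+0) = 39
r[8] = max(3+39-2, 9+38-2, 16+25-2, …, 21+3-2, 21+0) = 45
One optimal plan: pieces 6 + 2 (1 cut) → €47 − €2 = €45.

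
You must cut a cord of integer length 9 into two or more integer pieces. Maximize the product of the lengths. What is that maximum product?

Let f[k] be the best product for length k (with at least one cut). For each first piece i, the rest contributes max(k−i, f[k−i]).
f[2] = 1·max(1,0) = 1·1 = 1
f[3] = max(1·2, 2·1) = 2
f[4] = max(1·3, 2·2, 3·1) = 4
f[5] = max(1·4, 2·3, 3·2, 4·1) = 6
f[6] = max(1·6, 2·4, 3·3, 4·2, 5·1) = 9
f[7] = max(1·9, 2·6, 3·4, 4·3, 5·2, 6·1) = 12
f[8] = max(1·12, 2·9, 3·6, …, 6·2, 7·1) = 18
f[9] = max(1·18, 2·12, 3·9, …, 7·2, 8·1) = 27
One optimal split: 3 + 3 + 3; product 3·3·3 = 27.

27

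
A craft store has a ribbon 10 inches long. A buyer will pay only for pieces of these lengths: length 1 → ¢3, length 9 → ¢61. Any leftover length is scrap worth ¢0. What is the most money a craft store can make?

64

Consider every possible first cut. f[k] is the best of p[i]+f[k−i] over all sellable i≤k.
f[1] = 3
f[2] = 6  (first piece 1, then f[1]=3)
f[3] = 9  (first piece 1, then f[2]=6)
f[4] = 12  (first piece 1, then f[3]=9)
f[5] = 15  (first piece 1, then f[4]=12)
f[6] = 18  (first piece 1, then f[5]=15)
f[7] = 21  (first piece 1, then f[6]=18)
f[8] = 24  (first piece 1, then f[7]=21)
f[9] = 61
f[10] = 64  (first piece 1, then f[9]=61)
One optimal cutting: 9 + 1 → ¢64.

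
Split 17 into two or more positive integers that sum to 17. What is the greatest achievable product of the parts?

486

Let prod[k] be the best product for length k (with at least one cut). For each first piece i, the rest contributes max(k−i, prod[k−i]).
prod[2] = 1×max(1,0) = 1×1 = 1
prod[3] = 1×max(2,1) = 1×2 = 2
prod[4] = 2×max(2,1) = 2×2 = 4
prod[5] = 2×max(3,2) = 2×3 = 6
prod[6] = 3×max(3,2) = 3×3 = 9
prod[7] = 2×max(5,6) = 2×6 = 12
prod[8] = 2×max(6,9) = 2×9 = 18
prod[9] = 3×max(6,9) = 3×9 = 27
prod[10] = 2×max(8,18) = 2×18 = 36
prod[11] = 2×max(9,27) = 2×27 = 54
prod[12] = 3×max(9,27) = 3×27 = 81
prod[13] = 2×max(11,54) = 2×54 = 108
prod[14] = 2×max(12,81) = 2×81 = 162
prod[15] = 3×max(12,81) = 3×81 = 243
prod[16] = 2×max(14,162) = 2×162 = 324
prod[17] = 2×max(15,243) = 2×243 = 486
One optimal split: 3 + 3 + 3 + 3 + 3 + 2; product 3×3×3×3×3×2 = 486.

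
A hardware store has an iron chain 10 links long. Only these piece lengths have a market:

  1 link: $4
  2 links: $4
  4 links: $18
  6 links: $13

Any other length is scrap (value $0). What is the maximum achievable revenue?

44

Build r[k] bottom-up: r[k] = max over allowed piece i of (p[i] + r[k−i]).
r[1] = 4
r[2] = max(4+4, 4+0) = 8
r[3] = max(4+8, 4+4) = 12
r[4] = max(4+12, 4+8, 18+0) = 18
r[5] = max(4+18, 4+12, 18+4) = 22
r[6] = max(4+22, 4+18, 18+8, 13+0) = 26
r[7] = max(4+26, 4+22, 18+12, 13+4) = 30
r[8] = max(4+30, 4+26, 18+18, 13+8) = 36
r[9] = max(4+36, 4+30, 18+22, 13+12) = 40
r[10] = max(4+40, 4+36, 18+26, 13+18) = 44
One optimal cutting: 4 + 4 + 1 + 1 → $44.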